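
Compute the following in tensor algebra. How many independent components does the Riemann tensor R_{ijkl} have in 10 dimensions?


The Riemann tensor in d dimensions has d^2(d^2 - 1)/12 independent components.
d = 10, so d^2 = 100
d^2 - 1 = 99
d^2(d^2 - 1) = 100 * 99 = 9900
Divide by 12: 9900 / 12 = 825

825


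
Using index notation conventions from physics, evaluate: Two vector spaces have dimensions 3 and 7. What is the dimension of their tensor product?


The dimension of a tensor product is the product of dimensions.
dim(V) = 3, dim(W) = 7
dim(V (x) W) = 3 * 7 = 21

21


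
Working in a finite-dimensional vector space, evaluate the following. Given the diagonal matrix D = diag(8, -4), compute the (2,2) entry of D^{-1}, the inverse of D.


For a diagonal matrix, the inverse has entries (D^{-1})_{ii} = 1/d_{ii}.
The diagonal entries are: d_{11} = 8, d_{22} = -4
We need (D^{-1})_{22} = 1/d_{22} = 1/-4 = -1/4

-1/4


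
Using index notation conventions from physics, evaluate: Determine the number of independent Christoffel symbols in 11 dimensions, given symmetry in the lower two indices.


Christoffel symbols Gamma^k_{ij} are symmetric in i,j, so there are d * d(d+1)/2 independent symbols.
d = 11
d(d+1)/2 = 11 * 12 / 2 = 66
Total = 11 * 66 = 726

726


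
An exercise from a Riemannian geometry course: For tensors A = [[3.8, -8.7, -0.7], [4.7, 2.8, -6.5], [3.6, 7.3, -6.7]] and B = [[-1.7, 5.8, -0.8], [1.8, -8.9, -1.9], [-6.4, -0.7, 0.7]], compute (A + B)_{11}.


Tensor addition is component-wise: (A + B)_{ij} = A_{ij} + B_{ij}.
A_{11} = 3.8
B_{11} = -1.7
(A + B)_{11} = 3.8 + -1.7 = 2.1

2.1


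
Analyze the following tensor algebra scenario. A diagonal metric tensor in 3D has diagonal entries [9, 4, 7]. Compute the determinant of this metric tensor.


For a diagonal metric, the determinant is the product of diagonal entries.
Diagonal entries: 9, 4, 7
det(g) = 9 * 4 * 7 = 252

252


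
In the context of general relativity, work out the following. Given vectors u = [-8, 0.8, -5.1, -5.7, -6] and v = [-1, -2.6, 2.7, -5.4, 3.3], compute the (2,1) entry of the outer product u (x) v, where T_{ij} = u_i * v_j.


The outer product entry T_{ij} = u_i * v_j.
We need i=2, j=1.
u_2 = 0.8, v_1 = -1
T_{2,1} = 0.8 * -1 = -0.8

-0.8


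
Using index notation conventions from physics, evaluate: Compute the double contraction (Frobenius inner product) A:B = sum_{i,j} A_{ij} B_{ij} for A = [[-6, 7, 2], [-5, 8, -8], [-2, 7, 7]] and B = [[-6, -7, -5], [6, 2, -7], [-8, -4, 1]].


A:B = sum over all i,j of A_{ij} * B_{ij}.
Row 1: -6*-6=36, 7*-7=-49, 2*-5=-10 => row sum = -23
Row 2: -5*6=-30, 8*2=16, -8*-7=56 => row sum = 42
Row 3: -2*-8=16, 7*-4=-28, 7*1=7 => row sum = -5
Total = -23 + 42 + -5 = 14

14


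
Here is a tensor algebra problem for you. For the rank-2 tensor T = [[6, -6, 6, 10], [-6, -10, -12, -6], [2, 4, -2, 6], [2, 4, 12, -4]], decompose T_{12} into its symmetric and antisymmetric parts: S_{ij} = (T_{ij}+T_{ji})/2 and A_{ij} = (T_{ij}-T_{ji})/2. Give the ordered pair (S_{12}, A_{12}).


T_{12} = -6
T_{21} = -6
S_{12} = (-6 + -6)/2 = -12/2 = -6
A_{12} = (-6 - -6)/2 = 0/2 = 0
Check: S + A = -6 + 0 = -6 = T_{12}.

(-6, 0)


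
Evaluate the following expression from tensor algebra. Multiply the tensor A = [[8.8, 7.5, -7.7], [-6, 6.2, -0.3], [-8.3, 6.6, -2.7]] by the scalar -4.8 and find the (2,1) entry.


Scalar multiplication: (cA)_{ij} = c * A_{ij}.
c = -4.8
A_{21} = -6
(cA)_{21} = -4.8 * -6 = 28.8

28.8


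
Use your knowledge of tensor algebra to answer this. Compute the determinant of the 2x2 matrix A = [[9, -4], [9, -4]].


For a 2x2 matrix [[a, b], [c, d]], det = a*d - b*c.
a = 9, b = -4, c = 9, d = -4
a*d = 9 * -4 = -36
b*c = -4 * 9 = -36
det = -36 - -36 = 0

0


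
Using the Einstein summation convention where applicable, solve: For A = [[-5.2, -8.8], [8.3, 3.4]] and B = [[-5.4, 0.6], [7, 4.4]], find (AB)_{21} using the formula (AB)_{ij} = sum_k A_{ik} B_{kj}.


(AB)_{ij} = sum_k A_{ik} B_{kj}.
For i=2, j=1:
A_{21} * B_{11} = 8.3 * -5.4 = -44.82
A_{22} * B_{21} = 3.4 * 7 = 23.8
Sum = -44.82 + 23.8 = -21.02

-21.02


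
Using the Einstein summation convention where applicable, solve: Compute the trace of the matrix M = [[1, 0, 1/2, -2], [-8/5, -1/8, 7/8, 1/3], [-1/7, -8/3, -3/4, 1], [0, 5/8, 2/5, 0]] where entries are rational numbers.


The trace is the sum of diagonal entries.
Diagonal: M[1,1] = 1, M[2,2] = -1/8, M[3,3] = -3/4, M[4,4] = 0
Tr(M) = 1 + -1/8 + -3/4 + 0
Computing step by step:
After adding M[1,1]: 1
After adding M[2,2]: 7/8
After adding M[3,3]: 1/8
After adding M[4,4]: 1/8
Tr(M) = 1/8

1/8


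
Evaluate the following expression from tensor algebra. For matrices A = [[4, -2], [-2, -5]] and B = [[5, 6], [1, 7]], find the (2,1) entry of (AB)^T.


(AB)^T_{ij} = (AB)_{ji} = sum_k A_{jk} B_{ki}.
For i=2, j=1 we need (AB)_{12}:
A_{11} * B_{12} = 4 * 6 = 24
A_{12} * B_{22} = -2 * 7 = -14
Sum = 24 + -14 = 10

10


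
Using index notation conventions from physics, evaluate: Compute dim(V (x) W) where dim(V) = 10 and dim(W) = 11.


The dimension of a tensor product is the product of dimensions.
dim(V) = 10, dim(W) = 11
dim(V (x) W) = 10 * 11 = 110

110


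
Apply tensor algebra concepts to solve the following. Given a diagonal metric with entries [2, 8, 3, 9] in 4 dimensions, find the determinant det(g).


For a diagonal metric, the determinant is the product of diagonal entries.
Diagonal entries: 2, 8, 3, 9
det(g) = 2 * 8 * 3 * 9 = 432

432


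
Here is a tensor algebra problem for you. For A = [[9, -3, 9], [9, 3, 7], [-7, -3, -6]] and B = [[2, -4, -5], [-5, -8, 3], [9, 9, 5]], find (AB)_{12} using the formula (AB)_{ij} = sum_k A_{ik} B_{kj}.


(AB)_{ij} = sum_k A_{ik} B_{kj}.
For i=1, j=2:
A_{11} * B_{12} = 9 * -4 = -36
A_{12} * B_{22} = -3 * -8 = 24
A_{13} * B_{32} = 9 * 9 = 81
Sum = -36 + 24 + 81 = 69

69


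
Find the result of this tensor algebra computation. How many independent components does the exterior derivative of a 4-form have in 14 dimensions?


The exterior derivative of a p-form is a (p+1)-form.
Its number of independent components is C(n, p+1).
n = 14, p+1 = 5
C(14, 5) = 2002

2002


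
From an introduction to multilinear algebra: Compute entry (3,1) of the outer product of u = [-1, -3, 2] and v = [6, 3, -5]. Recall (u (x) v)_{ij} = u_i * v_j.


The outer product entry T_{ij} = u_i * v_j.
We need i=3, j=1.
u_3 = 2, v_1 = 6
T_{3,1} = 2 * 6 = 12

12


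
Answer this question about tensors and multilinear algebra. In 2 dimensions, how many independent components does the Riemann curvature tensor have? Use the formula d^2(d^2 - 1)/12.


The Riemann tensor in d dimensions has d^2(d^2 - 1)/12 independent components.
d = 2, so d^2 = 4
d^2 - 1 = 3
d^2(d^2 - 1) = 4 * 3 = 12
Divide by 12: 12 / 12 = 1

1


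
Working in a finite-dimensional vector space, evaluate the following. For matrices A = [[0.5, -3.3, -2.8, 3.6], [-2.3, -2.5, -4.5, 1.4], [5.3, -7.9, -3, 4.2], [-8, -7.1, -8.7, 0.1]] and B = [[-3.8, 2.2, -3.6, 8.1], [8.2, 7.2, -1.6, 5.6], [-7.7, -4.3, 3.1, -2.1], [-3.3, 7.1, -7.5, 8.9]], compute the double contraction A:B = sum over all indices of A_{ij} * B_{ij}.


A:B = sum over all i,j of A_{ij} * B_{ij}.
Row 1: 0.5*-3.8=-1.9, -3.3*2.2=-7.26, -2.8*-3.6=10.08, 3.6*8.1=29.16 => row sum = 30.08
Row 2: -2.3*8.2=-18.86, -2.5*7.2=-18, -4.5*-1.6=7.2, 1.4*5.6=7.84 => row sum = -21.82
Row 3: 5.3*-7.7=-40.81, -7.9*-4.3=33.97, -3*3.1=-9.3, 4.2*-2.1=-8.82 => row sum = -24.96
Row 4: -8*-3.3=26.4, -7.1*7.1=-50.41, -8.7*-7.5=65.25, 0.1*8.9=0.89 => row sum = 42.13
Total = 30.08 + -21.82 + -24.96 + 42.13 = 25.43

25.43


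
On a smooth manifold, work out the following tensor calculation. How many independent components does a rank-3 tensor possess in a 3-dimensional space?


The number of components of a rank-r tensor in d dimensions is d^r.
Here d = 3 and r = 3.
3^3 = 27

27


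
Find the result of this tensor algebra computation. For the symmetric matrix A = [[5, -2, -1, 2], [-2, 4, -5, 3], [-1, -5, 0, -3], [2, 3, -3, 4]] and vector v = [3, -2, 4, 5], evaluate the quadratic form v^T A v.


First compute Av:
(Av)_1 = 5*3 + -2*-2 + -1*4 + 2*5 = 25
(Av)_2 = -2*3 + 4*-2 + -5*4 + 3*5 = -19
(Av)_3 = -1*3 + -5*-2 + 0*4 + -3*5 = -8
(Av)_4 = 2*3 + 3*-2 + -3*4 + 4*5 = 8
Av = [25, -19, -8, 8]
Then v^T (Av) = 3*25 + -2*-19 + 4*-8 + 5*8
= 75 + 38 + -32 + 40 = 121

121


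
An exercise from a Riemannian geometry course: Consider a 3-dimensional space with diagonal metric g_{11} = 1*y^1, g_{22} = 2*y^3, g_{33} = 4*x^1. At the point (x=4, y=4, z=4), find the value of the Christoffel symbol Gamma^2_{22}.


For a diagonal metric, Gamma^k_{ij} = (1/2) g^{kk} (dg_{ik}/dx_j + dg_{jk}/dx_i - dg_{ij}/dx_k).
The metric is diagonal, so g_{ab} = 0 for a != b.
At the given point: g_{11} = 4, g_{22} = 128, g_{33} = 16
g^{22} = 1/128
dg_{22}/dx_2 = dg_{22}/dx_2 = 96
dg_{22}/dx_2 = dg_{22}/dx_2 = 96
dg_{22}/dx_2 = dg_{22}/dx_2 = 96
Numerator = 96 + 96 - 96 = 96
Gamma^2_{22} = 96 / (2 * 128) = 3/8

3/8


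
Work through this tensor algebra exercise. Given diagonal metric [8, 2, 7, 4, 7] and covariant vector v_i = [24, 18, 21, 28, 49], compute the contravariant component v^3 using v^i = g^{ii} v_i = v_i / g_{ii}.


To raise an index with a diagonal metric: v^i = v_i / g_{ii}.
For index 3: v_3 = 21, g_{33} = 7
v^3 = 21 / 7 = 3

3


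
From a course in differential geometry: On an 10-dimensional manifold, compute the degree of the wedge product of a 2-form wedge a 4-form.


The degree of a wedge product is the sum of the degrees of the individual forms.
Degrees: 2, 4
Total degree = 2 + 4 = 6

6


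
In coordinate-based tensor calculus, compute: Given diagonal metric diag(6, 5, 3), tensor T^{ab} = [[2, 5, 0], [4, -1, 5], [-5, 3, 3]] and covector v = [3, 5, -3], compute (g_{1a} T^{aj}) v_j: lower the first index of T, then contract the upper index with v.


Step 1: lower the first index. For a diagonal metric, g_{ia} T^{aj} = g_{ii} T^{ij} (no sum on i).
g_{11} = 6
S_1{}^1 = 6 * T^{11} = 6 * 2 = 12
S_1{}^2 = 6 * T^{12} = 6 * 5 = 30
S_1{}^3 = 6 * T^{13} = 6 * 0 = 0
Step 2: contract S_1{}^j with v_j.
S_1{}^1 * v_1 = 12 * 3 = 36
S_1{}^2 * v_2 = 30 * 5 = 150
S_1{}^3 * v_3 = 0 * -3 = 0
Result = 36 + 150 + 0 = 186

186


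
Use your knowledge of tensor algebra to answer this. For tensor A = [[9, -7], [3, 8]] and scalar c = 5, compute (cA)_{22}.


Scalar multiplication: (cA)_{ij} = c * A_{ij}.
c = 5
A_{22} = 8
(cA)_{22} = 5 * 8 = 40

40


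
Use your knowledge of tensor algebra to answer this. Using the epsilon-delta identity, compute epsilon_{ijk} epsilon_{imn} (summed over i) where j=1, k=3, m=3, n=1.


Using the identity: epsilon_{ijk} epsilon_{imn} = delta_{jm} delta_{kn} - delta_{jn} delta_{km}.
delta_{13} = 0
delta_{31} = 0
delta_{11} = 1
delta_{33} = 1
Result = 0 * 0 - 1 * 1 = 0 - 1 = -1

-1


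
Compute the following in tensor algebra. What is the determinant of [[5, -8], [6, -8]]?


For a 2x2 matrix [[a, b], [c, d]], det = a*d - b*c.
a = 5, b = -8, c = 6, d = -8
a*d = 5 * -8 = -40
b*c = -8 * 6 = -48
det = -40 - -48 = 8

8


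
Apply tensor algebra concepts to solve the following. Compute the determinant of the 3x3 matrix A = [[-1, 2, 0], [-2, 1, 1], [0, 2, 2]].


Expanding along the first row, det(A) = a11*M_11 - a12*M_12 + a13*M_13, where M_1j is the (1,j) minor.
Minor M_11 = 1*2 - 1*2 = 0
Minor M_12 = -2*2 - 1*0 = -4
Minor M_13 = -2*2 - 1*0 = -4
det = -1*(0) - 2*(-4) + 0*(-4)
    = 0 - -8 + 0
    = 8

8


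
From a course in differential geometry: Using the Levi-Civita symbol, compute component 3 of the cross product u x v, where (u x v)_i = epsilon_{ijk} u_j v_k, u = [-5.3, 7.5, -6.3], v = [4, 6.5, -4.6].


(u x v)_3 = sum_{j,k} epsilon_{3jk} u_j v_k. Only permutations of (1,2,3) contribute; the two non-zero terms are:
eps_{312} u_1 v_2 = 1 * -5.3 * 6.5 = -34.45
eps_{321} u_2 v_1 = -1 * 7.5 * 4 = -30
(u x v)_3 = -64.45

-64.45


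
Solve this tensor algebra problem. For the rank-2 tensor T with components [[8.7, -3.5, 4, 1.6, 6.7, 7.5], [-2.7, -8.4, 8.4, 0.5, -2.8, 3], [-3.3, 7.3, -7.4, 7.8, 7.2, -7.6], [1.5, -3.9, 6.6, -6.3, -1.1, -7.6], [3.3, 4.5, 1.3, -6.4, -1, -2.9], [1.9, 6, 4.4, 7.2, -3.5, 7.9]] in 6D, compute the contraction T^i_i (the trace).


The contraction (trace) of a rank-2 tensor is the sum of its diagonal elements.
Diagonal entries: A[1,1] = 8.7, A[2,2] = -8.4, A[3,3] = -7.4, A[4,4] = -6.3, A[5,5] = -1, A[6,6] = 7.9
Tr(A) = 8.7 + -8.4 + -7.4 + -6.3 + -1 + 7.9 = -6.5

-6.5


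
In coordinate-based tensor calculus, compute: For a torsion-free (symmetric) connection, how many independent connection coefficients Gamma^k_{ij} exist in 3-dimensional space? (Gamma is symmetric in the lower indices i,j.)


Christoffel symbols Gamma^k_{ij} are symmetric in i,j, so there are d * d(d+1)/2 independent symbols.
d = 3
d(d+1)/2 = 3 * 4 / 2 = 6
Total = 3 * 6 = 18

18


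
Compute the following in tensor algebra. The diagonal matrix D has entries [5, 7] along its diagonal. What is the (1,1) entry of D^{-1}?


For a diagonal matrix, the inverse has entries (D^{-1})_{ii} = 1/d_{ii}.
The diagonal entries are: d_{11} = 5, d_{22} = 7
We need (D^{-1})_{11} = 1/d_{11} = 1/5 = 1/5

1/5


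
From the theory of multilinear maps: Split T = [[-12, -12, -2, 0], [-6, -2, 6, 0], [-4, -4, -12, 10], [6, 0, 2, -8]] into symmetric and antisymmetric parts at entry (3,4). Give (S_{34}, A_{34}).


T_{34} = 10
T_{43} = 2
S_{34} = (10 + 2)/2 = 12/2 = 6
A_{34} = (10 - 2)/2 = 8/2 = 4
Check: S + A = 6 + 4 = 10 = T_{34}.

(6, 4)


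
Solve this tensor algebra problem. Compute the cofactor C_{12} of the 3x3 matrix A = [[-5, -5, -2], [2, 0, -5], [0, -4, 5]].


To find cofactor C_{12}, delete row 1 and column 2.
The resulting 2x2 submatrix is: [[2, -5], [0, 5]]
Minor M_{12} = 2*5 - -5*0
  = 10 - 0 = 10
Sign = (-1)^(1+2) = (-1)^3 = -1
Cofactor C_{12} = -1 * 10 = -10

-10


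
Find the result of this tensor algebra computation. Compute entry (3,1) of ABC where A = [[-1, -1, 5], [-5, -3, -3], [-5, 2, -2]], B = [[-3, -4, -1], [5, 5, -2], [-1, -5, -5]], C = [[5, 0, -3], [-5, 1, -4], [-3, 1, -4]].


(ABC)_{31} = sum_m (AB)_{3m} C_{m1}. First compute row 3 of AB.
(AB)_{31} = -5*-3 + 2*5 + -2*-1 = 27
(AB)_{32} = -5*-4 + 2*5 + -2*-5 = 40
(AB)_{33} = -5*-1 + 2*-2 + -2*-5 = 11
Now contract with column 1 of C:
(AB)_{31} * C_{11} = 27 * 5 = 135
(AB)_{32} * C_{21} = 40 * -5 = -200
(AB)_{33} * C_{31} = 11 * -3 = -33
(ABC)_{31} = 135 + -200 + -33 = -98

-98


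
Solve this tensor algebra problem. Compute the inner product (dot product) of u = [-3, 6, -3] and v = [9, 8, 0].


The inner product u . v = sum of u_i * v_i.
Term-by-term: -3 * 9, 6 * 8, -3 * 0
Products: -27, 48, 0
Sum = -27 + 48 + 0 = 21

21


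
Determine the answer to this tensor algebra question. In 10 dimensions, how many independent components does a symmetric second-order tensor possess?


A symmetric rank-2 tensor in d dimensions has d(d+1)/2 independent components.
d = 10
d(d+1)/2 = 10 * 11 / 2 = 110 / 2 = 55

55


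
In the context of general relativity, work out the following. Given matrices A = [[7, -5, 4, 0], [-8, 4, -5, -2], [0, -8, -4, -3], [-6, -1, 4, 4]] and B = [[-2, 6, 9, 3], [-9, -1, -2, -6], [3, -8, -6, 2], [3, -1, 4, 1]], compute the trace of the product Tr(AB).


Tr(AB) = sum_i (AB)_{ii} where (AB)_{ii} = sum_k A_{ik} B_{ki}.
(AB)_{11} = 7*-2 + -5*-9 + 4*3 + 0*3 = 43
(AB)_{22} = -8*6 + 4*-1 + -5*-8 + -2*-1 = -10
(AB)_{33} = 0*9 + -8*-2 + -4*-6 + -3*4 = 28
(AB)_{44} = -6*3 + -1*-6 + 4*2 + 4*1 = 0
Tr(AB) = 43 + -10 + 28 + 0 = 61

61


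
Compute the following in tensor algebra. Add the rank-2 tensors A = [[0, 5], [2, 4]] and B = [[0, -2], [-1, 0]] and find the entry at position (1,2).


Tensor addition is component-wise: (A + B)_{ij} = A_{ij} + B_{ij}.
A_{12} = 5
B_{12} = -2
(A + B)_{12} = 5 + -2 = 3

3


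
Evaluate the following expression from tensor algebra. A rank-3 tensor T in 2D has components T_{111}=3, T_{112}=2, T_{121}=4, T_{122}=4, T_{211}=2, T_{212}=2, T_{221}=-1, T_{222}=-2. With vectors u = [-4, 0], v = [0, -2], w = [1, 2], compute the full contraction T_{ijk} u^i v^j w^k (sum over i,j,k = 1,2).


S = sum over i,j,k of T_{ijk} u_i v_j w_k. Expanding all 8 terms:
T_{111}*u_1*v_1*w_1 = 3*-4*0*1 = 0  (running total: 0)
T_{112}*u_1*v_1*w_2 = 2*-4*0*2 = 0  (running total: 0)
T_{121}*u_1*v_2*w_1 = 4*-4*-2*1 = 32  (running total: 32)
T_{122}*u_1*v_2*w_2 = 4*-4*-2*2 = 64  (running total: 96)
T_{211}*u_2*v_1*w_1 = 2*0*0*1 = 0  (running total: 96)
T_{212}*u_2*v_1*w_2 = 2*0*0*2 = 0  (running total: 96)
T_{221}*u_2*v_2*w_1 = -1*0*-2*1 = 0  (running total: 96)
T_{222}*u_2*v_2*w_2 = -2*0*-2*2 = 0  (running total: 96)
S = 96

96


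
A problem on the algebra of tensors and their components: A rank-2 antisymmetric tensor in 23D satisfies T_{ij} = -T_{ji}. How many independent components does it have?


An antisymmetric rank-2 tensor satisfies A_{ij} = -A_{ji}, so diagonal entries are zero.
The independent components are the upper-triangular entries: C(n, 2) = n(n-1)/2.
n = 23
C(23, 2) = 23 * 22 / 2 = 506 / 2 = 253

253


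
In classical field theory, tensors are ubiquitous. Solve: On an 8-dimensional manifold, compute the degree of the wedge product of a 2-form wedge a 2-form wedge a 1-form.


The degree of a wedge product is the sum of the degrees of the individual forms.
Degrees: 2, 2, 1
Total degree = 2 + 2 + 1 = 5

5


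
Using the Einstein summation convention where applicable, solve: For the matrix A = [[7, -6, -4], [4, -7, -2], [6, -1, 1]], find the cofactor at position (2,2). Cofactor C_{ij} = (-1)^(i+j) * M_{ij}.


To find cofactor C_{22}, delete row 2 and column 2.
The resulting 2x2 submatrix is: [[7, -4], [6, 1]]
Minor M_{22} = 7*1 - -4*6
  = 7 - -24 = 31
Sign = (-1)^(2+2) = (-1)^4 = 1
Cofactor C_{22} = 1 * 31 = 31

31


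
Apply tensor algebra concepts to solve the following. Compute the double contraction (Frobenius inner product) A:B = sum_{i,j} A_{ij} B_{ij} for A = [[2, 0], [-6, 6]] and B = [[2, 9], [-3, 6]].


A:B = sum over all i,j of A_{ij} * B_{ij}.
Row 1: 2*2=4, 0*9=0 => row sum = 4
Row 2: -6*-3=18, 6*6=36 => row sum = 54
Total = 4 + 54 = 58

58


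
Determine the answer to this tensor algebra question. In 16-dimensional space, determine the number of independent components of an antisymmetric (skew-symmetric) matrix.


An antisymmetric rank-2 tensor satisfies A_{ij} = -A_{ji}, so diagonal entries are zero.
The independent components are the upper-triangular entries: C(n, 2) = n(n-1)/2.
n = 16
C(16, 2) = 16 * 15 / 2 = 240 / 2 = 120

120


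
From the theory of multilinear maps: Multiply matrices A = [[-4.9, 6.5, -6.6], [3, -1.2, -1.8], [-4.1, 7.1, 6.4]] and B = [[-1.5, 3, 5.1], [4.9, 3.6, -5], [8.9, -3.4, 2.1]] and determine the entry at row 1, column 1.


(AB)_{ij} = sum_k A_{ik} B_{kj}.
For i=1, j=1:
A_{11} * B_{11} = -4.9 * -1.5 = 7.35
A_{12} * B_{21} = 6.5 * 4.9 = 31.85
A_{13} * B_{31} = -6.6 * 8.9 = -58.74
Sum = 7.35 + 31.85 + -58.74 = -19.54

-19.54


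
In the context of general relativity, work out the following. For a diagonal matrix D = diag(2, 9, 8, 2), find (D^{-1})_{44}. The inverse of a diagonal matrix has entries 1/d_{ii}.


For a diagonal matrix, the inverse has entries (D^{-1})_{ii} = 1/d_{ii}.
The diagonal entries are: d_{11} = 2, d_{22} = 9, d_{33} = 8, d_{44} = 2
We need (D^{-1})_{44} = 1/d_{44} = 1/2 = 1/2

1/2


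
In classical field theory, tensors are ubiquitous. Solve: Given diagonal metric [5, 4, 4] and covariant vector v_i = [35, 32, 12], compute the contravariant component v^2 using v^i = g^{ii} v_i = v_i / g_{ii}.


To raise an index with a diagonal metric: v^i = v_i / g_{ii}.
For index 2: v_2 = 32, g_{22} = 4
v^2 = 32 / 4 = 8

8


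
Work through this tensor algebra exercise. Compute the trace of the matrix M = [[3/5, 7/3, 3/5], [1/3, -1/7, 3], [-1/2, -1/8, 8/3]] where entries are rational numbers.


The trace is the sum of diagonal entries.
Diagonal: M[1,1] = 3/5, M[2,2] = -1/7, M[3,3] = 8/3
Tr(M) = 3/5 + -1/7 + 8/3
Computing step by step:
After adding M[1,1]: 3/5
After adding M[2,2]: 16/35
After adding M[3,3]: 328/105
Tr(M) = 328/105

328/105


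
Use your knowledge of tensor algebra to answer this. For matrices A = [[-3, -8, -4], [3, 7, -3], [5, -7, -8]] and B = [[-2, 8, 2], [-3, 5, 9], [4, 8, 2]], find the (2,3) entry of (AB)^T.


(AB)^T_{ij} = (AB)_{ji} = sum_k A_{jk} B_{ki}.
For i=2, j=3 we need (AB)_{32}:
A_{31} * B_{12} = 5 * 8 = 40
A_{32} * B_{22} = -7 * 5 = -35
A_{33} * B_{32} = -8 * 8 = -64
Sum = 40 + -35 + -64 = -59

-59


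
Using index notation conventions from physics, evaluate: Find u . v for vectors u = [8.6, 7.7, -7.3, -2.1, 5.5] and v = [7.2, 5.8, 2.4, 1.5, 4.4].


The inner product u . v = sum of u_i * v_i.
Term-by-term: 8.6 * 7.2, 7.7 * 5.8, -7.3 * 2.4, -2.1 * 1.5, 5.5 * 4.4
Products: 61.92, 44.66, -17.52, -3.15, 24.2
Sum = 61.92 + 44.66 + -17.52 + -3.15 + 24.2 = 110.11

110.11


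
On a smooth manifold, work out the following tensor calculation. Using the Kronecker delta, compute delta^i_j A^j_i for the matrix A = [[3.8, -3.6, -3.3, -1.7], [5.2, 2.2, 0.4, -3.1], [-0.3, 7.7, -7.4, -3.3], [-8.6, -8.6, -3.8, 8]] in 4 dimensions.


The contraction (trace) of a rank-2 tensor is the sum of its diagonal elements.
Diagonal entries: A[1,1] = 3.8, A[2,2] = 2.2, A[3,3] = -7.4, A[4,4] = 8
Tr(A) = 3.8 + 2.2 + -7.4 + 8 = 6.6

6.6


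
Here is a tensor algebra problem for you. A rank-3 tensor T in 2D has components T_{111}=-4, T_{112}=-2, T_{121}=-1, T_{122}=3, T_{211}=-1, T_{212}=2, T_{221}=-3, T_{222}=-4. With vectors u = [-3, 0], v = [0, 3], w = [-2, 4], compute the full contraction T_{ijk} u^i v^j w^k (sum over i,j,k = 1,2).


S = sum over i,j,k of T_{ijk} u_i v_j w_k. Expanding all 8 terms:
T_{111}*u_1*v_1*w_1 = -4*-3*0*-2 = 0  (running total: 0)
T_{112}*u_1*v_1*w_2 = -2*-3*0*4 = 0  (running total: 0)
T_{121}*u_1*v_2*w_1 = -1*-3*3*-2 = -18  (running total: -18)
T_{122}*u_1*v_2*w_2 = 3*-3*3*4 = -108  (running total: -126)
T_{211}*u_2*v_1*w_1 = -1*0*0*-2 = 0  (running total: -126)
T_{212}*u_2*v_1*w_2 = 2*0*0*4 = 0  (running total: -126)
T_{221}*u_2*v_2*w_1 = -3*0*3*-2 = 0  (running total: -126)
T_{222}*u_2*v_2*w_2 = -4*0*3*4 = 0  (running total: -126)
S = -126

-126


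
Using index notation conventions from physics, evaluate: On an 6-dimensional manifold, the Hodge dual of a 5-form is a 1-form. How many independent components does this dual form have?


The Hodge dual of a p-form on an n-dimensional manifold is an (n-p)-form.
n = 6, p = 5, so dual degree = 6 - 5 = 1
The number of components is C(n, n-p) = C(6, 1) = 6

6


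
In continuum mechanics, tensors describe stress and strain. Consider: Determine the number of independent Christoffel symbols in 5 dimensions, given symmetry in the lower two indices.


Christoffel symbols Gamma^k_{ij} are symmetric in i,j, so there are d * d(d+1)/2 independent symbols.
d = 5
d(d+1)/2 = 5 * 6 / 2 = 15
Total = 5 * 15 = 75

75


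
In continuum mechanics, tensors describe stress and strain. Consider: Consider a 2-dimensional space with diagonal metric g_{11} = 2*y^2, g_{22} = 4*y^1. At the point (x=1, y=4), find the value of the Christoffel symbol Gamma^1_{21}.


For a diagonal metric, Gamma^k_{ij} = (1/2) g^{kk} (dg_{ik}/dx_j + dg_{jk}/dx_i - dg_{ij}/dx_k).
The metric is diagonal, so g_{ab} = 0 for a != b.
At the given point: g_{11} = 32, g_{22} = 16
g^{11} = 1/32
dg_{21}/dx_1 = 0 (off-diagonal)
dg_{11}/dx_2 = dg_{11}/dx_2 = 16
dg_{21}/dx_1 = 0 (off-diagonal)
Numerator = 0 + 16 - 0 = 16
Gamma^1_{21} = 16 / (2 * 32) = 1/4

1/4


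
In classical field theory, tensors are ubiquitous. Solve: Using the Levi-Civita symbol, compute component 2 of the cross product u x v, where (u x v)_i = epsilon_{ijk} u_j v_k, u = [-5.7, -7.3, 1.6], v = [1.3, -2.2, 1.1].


(u x v)_2 = sum_{j,k} epsilon_{2jk} u_j v_k. Only permutations of (1,2,3) contribute; the two non-zero terms are:
eps_{213} u_1 v_3 = -1 * -5.7 * 1.1 = 6.27
eps_{231} u_3 v_1 = 1 * 1.6 * 1.3 = 2.08
(u x v)_2 = 8.35

8.35


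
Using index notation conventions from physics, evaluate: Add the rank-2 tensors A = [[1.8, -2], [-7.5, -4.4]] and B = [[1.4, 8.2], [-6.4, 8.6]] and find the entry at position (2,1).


Tensor addition is component-wise: (A + B)_{ij} = A_{ij} + B_{ij}.
A_{21} = -7.5
B_{21} = -6.4
(A + B)_{21} = -7.5 + -6.4 = -13.9

-13.9


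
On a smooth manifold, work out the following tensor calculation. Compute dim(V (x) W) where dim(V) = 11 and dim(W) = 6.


The dimension of a tensor product is the product of dimensions.
dim(V) = 11, dim(W) = 6
dim(V (x) W) = 11 * 6 = 66

66


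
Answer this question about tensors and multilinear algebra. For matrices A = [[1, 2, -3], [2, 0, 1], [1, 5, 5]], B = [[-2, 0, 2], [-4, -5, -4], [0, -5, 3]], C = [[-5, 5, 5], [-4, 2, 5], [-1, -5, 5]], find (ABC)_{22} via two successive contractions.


(ABC)_{22} = sum_m (AB)_{2m} C_{m2}. First compute row 2 of AB.
(AB)_{21} = 2*-2 + 0*-4 + 1*0 = -4
(AB)_{22} = 2*0 + 0*-5 + 1*-5 = -5
(AB)_{23} = 2*2 + 0*-4 + 1*3 = 7
Now contract with column 2 of C:
(AB)_{21} * C_{12} = -4 * 5 = -20
(AB)_{22} * C_{22} = -5 * 2 = -10
(AB)_{23} * C_{32} = 7 * -5 = -35
(ABC)_{22} = -20 + -10 + -35 = -65

-65


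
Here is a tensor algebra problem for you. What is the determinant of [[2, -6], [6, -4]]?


For a 2x2 matrix [[a, b], [c, d]], det = a*d - b*c.
a = 2, b = -6, c = 6, d = -4
a*d = 2 * -4 = -8
b*c = -6 * 6 = -36
det = -8 - -36 = 28

28


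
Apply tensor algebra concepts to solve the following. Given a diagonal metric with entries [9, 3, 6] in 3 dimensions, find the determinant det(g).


For a diagonal metric, the determinant is the product of diagonal entries.
Diagonal entries: 9, 3, 6
det(g) = 9 * 3 * 6 = 162

162


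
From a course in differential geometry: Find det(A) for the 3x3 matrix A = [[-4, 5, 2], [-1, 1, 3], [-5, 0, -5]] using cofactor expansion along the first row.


Expanding along the first row, det(A) = a11*M_11 - a12*M_12 + a13*M_13, where M_1j is the (1,j) minor.
Minor M_11 = 1*-5 - 3*0 = -5
Minor M_12 = -1*-5 - 3*-5 = 20
Minor M_13 = -1*0 - 1*-5 = 5
det = -4*(-5) - 5*(20) + 2*(5)
    = 20 - 100 + 10
    = -70

-70


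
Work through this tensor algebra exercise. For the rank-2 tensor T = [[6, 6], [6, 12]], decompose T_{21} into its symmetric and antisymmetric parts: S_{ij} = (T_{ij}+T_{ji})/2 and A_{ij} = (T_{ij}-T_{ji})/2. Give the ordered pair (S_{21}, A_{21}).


T_{21} = 6
T_{12} = 6
S_{21} = (6 + 6)/2 = 12/2 = 6
A_{21} = (6 - 6)/2 = 0/2 = 0
Check: S + A = 6 + 0 = 6 = T_{21}.

(6, 0)


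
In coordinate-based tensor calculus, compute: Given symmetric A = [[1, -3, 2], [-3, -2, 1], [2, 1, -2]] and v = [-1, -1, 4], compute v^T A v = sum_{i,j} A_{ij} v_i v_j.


First compute Av:
(Av)_1 = 1*-1 + -3*-1 + 2*4 = 10
(Av)_2 = -3*-1 + -2*-1 + 1*4 = 9
(Av)_3 = 2*-1 + 1*-1 + -2*4 = -11
Av = [10, 9, -11]
Then v^T (Av) = -1*10 + -1*9 + 4*-11
= -10 + -9 + -44 = -63

-63


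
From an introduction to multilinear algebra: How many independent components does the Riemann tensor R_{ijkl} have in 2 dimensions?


The Riemann tensor in d dimensions has d^2(d^2 - 1)/12 independent components.
d = 2, so d^2 = 4
d^2 - 1 = 3
d^2(d^2 - 1) = 4 * 3 = 12
Divide by 12: 12 / 12 = 1

1


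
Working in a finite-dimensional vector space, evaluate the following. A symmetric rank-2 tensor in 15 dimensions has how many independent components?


A symmetric rank-2 tensor in d dimensions has d(d+1)/2 independent components.
d = 15
d(d+1)/2 = 15 * 16 / 2 = 240 / 2 = 120

120


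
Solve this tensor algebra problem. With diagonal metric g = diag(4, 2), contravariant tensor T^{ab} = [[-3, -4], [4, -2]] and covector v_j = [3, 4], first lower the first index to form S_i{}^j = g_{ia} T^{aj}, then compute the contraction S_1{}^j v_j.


Step 1: lower the first index. For a diagonal metric, g_{ia} T^{aj} = g_{ii} T^{ij} (no sum on i).
g_{11} = 4
S_1{}^1 = 4 * T^{11} = 4 * -3 = -12
S_1{}^2 = 4 * T^{12} = 4 * -4 = -16
Step 2: contract S_1{}^j with v_j.
S_1{}^1 * v_1 = -12 * 3 = -36
S_1{}^2 * v_2 = -16 * 4 = -64
Result = -36 + -64 = -100

-100


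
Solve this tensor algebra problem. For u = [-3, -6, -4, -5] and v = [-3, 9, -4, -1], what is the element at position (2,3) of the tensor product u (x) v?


The outer product entry T_{ij} = u_i * v_j.
We need i=2, j=3.
u_2 = -6, v_3 = -4
T_{2,3} = -6 * -4 = 24

24


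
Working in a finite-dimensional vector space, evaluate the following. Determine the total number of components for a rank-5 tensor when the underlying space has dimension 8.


The number of components of a rank-r tensor in d dimensions is d^r.
Here d = 8 and r = 5.
8^5 = 32768

32768


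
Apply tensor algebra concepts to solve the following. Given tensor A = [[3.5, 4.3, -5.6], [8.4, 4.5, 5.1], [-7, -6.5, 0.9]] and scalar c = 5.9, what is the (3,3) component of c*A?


Scalar multiplication: (cA)_{ij} = c * A_{ij}.
c = 5.9
A_{33} = 0.9
(cA)_{33} = 5.9 * 0.9 = 5.31

5.31


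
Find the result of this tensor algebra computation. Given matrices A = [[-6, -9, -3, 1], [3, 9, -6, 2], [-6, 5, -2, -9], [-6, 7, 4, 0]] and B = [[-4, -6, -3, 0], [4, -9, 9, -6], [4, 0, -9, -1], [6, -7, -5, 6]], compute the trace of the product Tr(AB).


Tr(AB) = sum_i (AB)_{ii} where (AB)_{ii} = sum_k A_{ik} B_{ki}.
(AB)_{11} = -6*-4 + -9*4 + -3*4 + 1*6 = -18
(AB)_{22} = 3*-6 + 9*-9 + -6*0 + 2*-7 = -113
(AB)_{33} = -6*-3 + 5*9 + -2*-9 + -9*-5 = 126
(AB)_{44} = -6*0 + 7*-6 + 4*-1 + 0*6 = -46
Tr(AB) = -18 + -113 + 126 + -46 = -51

-51


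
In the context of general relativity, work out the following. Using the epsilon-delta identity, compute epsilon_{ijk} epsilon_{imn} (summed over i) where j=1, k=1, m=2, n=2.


Using the identity: epsilon_{ijk} epsilon_{imn} = delta_{jm} delta_{kn} - delta_{jn} delta_{km}.
delta_{12} = 0
delta_{12} = 0
delta_{12} = 0
delta_{12} = 0
Result = 0 * 0 - 0 * 0 = 0 - 0 = 0

0


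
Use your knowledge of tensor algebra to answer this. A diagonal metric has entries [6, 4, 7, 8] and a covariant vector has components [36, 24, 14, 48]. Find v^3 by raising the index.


To raise an index with a diagonal metric: v^i = v_i / g_{ii}.
For index 3: v_3 = 14, g_{33} = 7
v^3 = 14 / 7 = 2

2


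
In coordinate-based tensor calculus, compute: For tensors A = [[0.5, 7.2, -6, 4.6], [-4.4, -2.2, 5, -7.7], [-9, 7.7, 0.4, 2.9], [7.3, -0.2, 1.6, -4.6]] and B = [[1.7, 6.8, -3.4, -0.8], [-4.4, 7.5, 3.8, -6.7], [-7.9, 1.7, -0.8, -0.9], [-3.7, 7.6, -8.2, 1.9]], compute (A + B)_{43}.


Tensor addition is component-wise: (A + B)_{ij} = A_{ij} + B_{ij}.
A_{43} = 1.6
B_{43} = -8.2
(A + B)_{43} = 1.6 + -8.2 = -6.6

-6.6


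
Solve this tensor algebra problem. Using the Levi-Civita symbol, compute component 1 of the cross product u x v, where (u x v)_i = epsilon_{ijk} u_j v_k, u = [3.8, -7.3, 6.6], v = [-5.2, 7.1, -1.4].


(u x v)_1 = sum_{j,k} epsilon_{1jk} u_j v_k. Only permutations of (1,2,3) contribute; the two non-zero terms are:
eps_{123} u_2 v_3 = 1 * -7.3 * -1.4 = 10.22
eps_{132} u_3 v_2 = -1 * 6.6 * 7.1 = -46.86
(u x v)_1 = -36.64

-36.64


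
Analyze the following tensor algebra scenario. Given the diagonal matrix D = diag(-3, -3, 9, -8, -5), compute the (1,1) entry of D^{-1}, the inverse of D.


For a diagonal matrix, the inverse has entries (D^{-1})_{ii} = 1/d_{ii}.
The diagonal entries are: d_{11} = -3, d_{22} = -3, d_{33} = 9, d_{44} = -8, d_{55} = -5
We need (D^{-1})_{11} = 1/d_{11} = 1/-3 = -1/3

-1/3


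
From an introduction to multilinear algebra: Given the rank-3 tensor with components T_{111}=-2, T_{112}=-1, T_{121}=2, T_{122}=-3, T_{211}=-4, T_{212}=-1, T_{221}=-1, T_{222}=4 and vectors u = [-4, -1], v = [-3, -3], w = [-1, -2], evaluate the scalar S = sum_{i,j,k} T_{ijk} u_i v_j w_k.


S = sum over i,j,k of T_{ijk} u_i v_j w_k. Expanding all 8 terms:
T_{111}*u_1*v_1*w_1 = -2*-4*-3*-1 = 24  (running total: 24)
T_{112}*u_1*v_1*w_2 = -1*-4*-3*-2 = 24  (running total: 48)
T_{121}*u_1*v_2*w_1 = 2*-4*-3*-1 = -24  (running total: 24)
T_{122}*u_1*v_2*w_2 = -3*-4*-3*-2 = 72  (running total: 96)
T_{211}*u_2*v_1*w_1 = -4*-1*-3*-1 = 12  (running total: 108)
T_{212}*u_2*v_1*w_2 = -1*-1*-3*-2 = 6  (running total: 114)
T_{221}*u_2*v_2*w_1 = -1*-1*-3*-1 = 3  (running total: 117)
T_{222}*u_2*v_2*w_2 = 4*-1*-3*-2 = -24  (running total: 93)
S = 93

93


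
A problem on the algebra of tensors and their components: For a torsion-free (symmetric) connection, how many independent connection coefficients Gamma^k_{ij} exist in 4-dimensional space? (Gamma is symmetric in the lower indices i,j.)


Christoffel symbols Gamma^k_{ij} are symmetric in i,j, so there are d * d(d+1)/2 independent symbols.
d = 4
d(d+1)/2 = 4 * 5 / 2 = 10
Total = 4 * 10 = 40

40


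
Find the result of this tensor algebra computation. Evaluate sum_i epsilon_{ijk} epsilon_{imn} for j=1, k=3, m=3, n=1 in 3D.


Using the identity: epsilon_{ijk} epsilon_{imn} = delta_{jm} delta_{kn} - delta_{jn} delta_{km}.
delta_{13} = 0
delta_{31} = 0
delta_{11} = 1
delta_{33} = 1
Result = 0 * 0 - 1 * 1 = 0 - 1 = -1

-1


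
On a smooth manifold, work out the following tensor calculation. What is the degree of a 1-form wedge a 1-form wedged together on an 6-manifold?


The degree of a wedge product is the sum of the degrees of the individual forms.
Degrees: 1, 1
Total degree = 1 + 1 = 2

2


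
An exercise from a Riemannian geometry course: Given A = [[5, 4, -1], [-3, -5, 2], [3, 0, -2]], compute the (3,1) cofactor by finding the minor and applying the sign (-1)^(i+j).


To find cofactor C_{31}, delete row 3 and column 1.
The resulting 2x2 submatrix is: [[4, -1], [-5, 2]]
Minor M_{31} = 4*2 - -1*-5
  = 8 - 5 = 3
Sign = (-1)^(3+1) = (-1)^4 = 1
Cofactor C_{31} = 1 * 3 = 3

3


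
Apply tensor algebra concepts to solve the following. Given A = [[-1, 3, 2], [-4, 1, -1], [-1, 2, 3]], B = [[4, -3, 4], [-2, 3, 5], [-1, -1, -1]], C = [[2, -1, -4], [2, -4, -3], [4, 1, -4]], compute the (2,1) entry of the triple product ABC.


(ABC)_{21} = sum_m (AB)_{2m} C_{m1}. First compute row 2 of AB.
(AB)_{21} = -4*4 + 1*-2 + -1*-1 = -17
(AB)_{22} = -4*-3 + 1*3 + -1*-1 = 16
(AB)_{23} = -4*4 + 1*5 + -1*-1 = -10
Now contract with column 1 of C:
(AB)_{21} * C_{11} = -17 * 2 = -34
(AB)_{22} * C_{21} = 16 * 2 = 32
(AB)_{23} * C_{31} = -10 * 4 = -40
(ABC)_{21} = -34 + 32 + -40 = -42

-42


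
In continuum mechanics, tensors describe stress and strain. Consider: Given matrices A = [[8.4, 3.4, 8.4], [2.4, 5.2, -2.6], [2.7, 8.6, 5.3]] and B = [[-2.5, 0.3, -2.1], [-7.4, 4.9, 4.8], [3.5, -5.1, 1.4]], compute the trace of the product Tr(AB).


Tr(AB) = sum_i (AB)_{ii} where (AB)_{ii} = sum_k A_{ik} B_{ki}.
(AB)_{11} = 8.4*-2.5 + 3.4*-7.4 + 8.4*3.5 = -16.76
(AB)_{22} = 2.4*0.3 + 5.2*4.9 + -2.6*-5.1 = 39.46
(AB)_{33} = 2.7*-2.1 + 8.6*4.8 + 5.3*1.4 = 43.03
Tr(AB) = -16.76 + 39.46 + 43.03 = 65.73

65.73


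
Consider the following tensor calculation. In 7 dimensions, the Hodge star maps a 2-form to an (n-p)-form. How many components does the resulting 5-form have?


The Hodge dual of a p-form on an n-dimensional manifold is an (n-p)-form.
n = 7, p = 2, so dual degree = 7 - 2 = 5
The number of components is C(n, n-p) = C(7, 5) = 21

21


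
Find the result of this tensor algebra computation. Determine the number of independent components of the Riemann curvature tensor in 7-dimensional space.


The Riemann tensor in d dimensions has d^2(d^2 - 1)/12 independent components.
d = 7, so d^2 = 49
d^2 - 1 = 48
d^2(d^2 - 1) = 49 * 48 = 2352
Divide by 12: 2352 / 12 = 196

196


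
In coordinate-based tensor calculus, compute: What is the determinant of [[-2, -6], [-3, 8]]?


For a 2x2 matrix [[a, b], [c, d]], det = a*d - b*c.
a = -2, b = -6, c = -3, d = 8
a*d = -2 * 8 = -16
b*c = -6 * -3 = 18
det = -16 - 18 = -34

-34


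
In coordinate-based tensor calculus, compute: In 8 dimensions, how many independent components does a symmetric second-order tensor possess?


A symmetric rank-2 tensor in d dimensions has d(d+1)/2 independent components.
d = 8
d(d+1)/2 = 8 * 9 / 2 = 72 / 2 = 36

36


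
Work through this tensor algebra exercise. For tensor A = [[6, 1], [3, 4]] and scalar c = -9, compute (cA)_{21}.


Scalar multiplication: (cA)_{ij} = c * A_{ij}.
c = -9
A_{21} = 3
(cA)_{21} = -9 * 3 = -27

-27


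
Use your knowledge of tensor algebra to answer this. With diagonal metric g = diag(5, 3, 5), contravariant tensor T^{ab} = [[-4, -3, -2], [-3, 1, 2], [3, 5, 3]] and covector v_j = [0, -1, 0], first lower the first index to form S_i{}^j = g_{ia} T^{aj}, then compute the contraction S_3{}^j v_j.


Step 1: lower the first index. For a diagonal metric, g_{ia} T^{aj} = g_{ii} T^{ij} (no sum on i).
g_{33} = 5
S_3{}^1 = 5 * T^{31} = 5 * 3 = 15
S_3{}^2 = 5 * T^{32} = 5 * 5 = 25
S_3{}^3 = 5 * T^{33} = 5 * 3 = 15
Step 2: contract S_3{}^j with v_j.
S_3{}^1 * v_1 = 15 * 0 = 0
S_3{}^2 * v_2 = 25 * -1 = -25
S_3{}^3 * v_3 = 15 * 0 = 0
Result = 0 + -25 + 0 = -25

-25


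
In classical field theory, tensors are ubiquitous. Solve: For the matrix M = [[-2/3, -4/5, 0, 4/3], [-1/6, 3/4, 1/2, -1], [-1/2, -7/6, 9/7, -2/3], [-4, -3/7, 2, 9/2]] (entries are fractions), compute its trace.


The trace is the sum of diagonal entries.
Diagonal: M[1,1] = -2/3, M[2,2] = 3/4, M[3,3] = 9/7, M[4,4] = 9/2
Tr(M) = -2/3 + 3/4 + 9/7 + 9/2
Computing step by step:
After adding M[1,1]: -2/3
After adding M[2,2]: 1/12
After adding M[3,3]: 115/84
After adding M[4,4]: 493/84
Tr(M) = 493/84

493/84


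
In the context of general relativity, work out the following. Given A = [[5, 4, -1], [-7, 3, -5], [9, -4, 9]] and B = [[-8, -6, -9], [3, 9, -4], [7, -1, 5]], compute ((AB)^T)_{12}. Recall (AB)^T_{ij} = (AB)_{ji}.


(AB)^T_{ij} = (AB)_{ji} = sum_k A_{jk} B_{ki}.
For i=1, j=2 we need (AB)_{21}:
A_{21} * B_{11} = -7 * -8 = 56
A_{22} * B_{21} = 3 * 3 = 9
A_{23} * B_{31} = -5 * 7 = -35
Sum = 56 + 9 + -35 = 30

30


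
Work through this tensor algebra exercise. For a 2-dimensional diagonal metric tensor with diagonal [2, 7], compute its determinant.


For a diagonal metric, the determinant is the product of diagonal entries.
Diagonal entries: 2, 7
det(g) = 2 * 7 = 14

14


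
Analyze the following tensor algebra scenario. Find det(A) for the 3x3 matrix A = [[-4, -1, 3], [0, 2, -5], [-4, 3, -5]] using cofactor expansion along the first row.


Expanding along the first row, det(A) = a11*M_11 - a12*M_12 + a13*M_13, where M_1j is the (1,j) minor.
Minor M_11 = 2*-5 - -5*3 = 5
Minor M_12 = 0*-5 - -5*-4 = -20
Minor M_13 = 0*3 - 2*-4 = 8
det = -4*(5) - -1*(-20) + 3*(8)
    = -20 - 20 + 24
    = -16

-16


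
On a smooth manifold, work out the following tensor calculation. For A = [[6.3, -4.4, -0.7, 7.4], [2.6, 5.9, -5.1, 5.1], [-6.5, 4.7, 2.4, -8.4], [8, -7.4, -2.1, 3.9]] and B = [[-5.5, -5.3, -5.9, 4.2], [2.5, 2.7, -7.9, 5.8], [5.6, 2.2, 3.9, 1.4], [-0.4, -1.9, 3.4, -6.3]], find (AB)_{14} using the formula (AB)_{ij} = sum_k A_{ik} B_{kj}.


(AB)_{ij} = sum_k A_{ik} B_{kj}.
For i=1, j=4:
A_{11} * B_{14} = 6.3 * 4.2 = 26.46
A_{12} * B_{24} = -4.4 * 5.8 = -25.52
A_{13} * B_{34} = -0.7 * 1.4 = -0.98
A_{14} * B_{44} = 7.4 * -6.3 = -46.62
Sum = 26.46 + -25.52 + -0.98 + -46.62 = -46.66

-46.66


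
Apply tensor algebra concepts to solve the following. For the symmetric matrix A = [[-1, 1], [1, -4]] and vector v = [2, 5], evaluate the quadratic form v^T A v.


First compute Av:
(Av)_1 = -1*2 + 1*5 = 3
(Av)_2 = 1*2 + -4*5 = -18
Av = [3, -18]
Then v^T (Av) = 2*3 + 5*-18
= 6 + -90 = -84

-84


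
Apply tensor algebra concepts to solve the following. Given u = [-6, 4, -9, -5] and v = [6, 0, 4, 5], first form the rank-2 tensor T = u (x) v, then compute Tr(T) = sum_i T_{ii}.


The outer product gives T_{ij} = u_i v_j.
The trace (contraction) is Tr(T) = sum_i T_{ii} = sum_i u_i v_i.
Diagonal entries:
T_{11} = u_1 * v_1 = -6 * 6 = -36
T_{22} = u_2 * v_2 = 4 * 0 = 0
T_{33} = u_3 * v_3 = -9 * 4 = -36
T_{44} = u_4 * v_4 = -5 * 5 = -25
Tr(T) = -36 + 0 + -36 + -25 = -97

-97


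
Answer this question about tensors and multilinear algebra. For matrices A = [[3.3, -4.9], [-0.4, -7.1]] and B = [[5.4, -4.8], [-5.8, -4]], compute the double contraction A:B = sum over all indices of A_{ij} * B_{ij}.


A:B = sum over all i,j of A_{ij} * B_{ij}.
Row 1: 3.3*5.4=17.82, -4.9*-4.8=23.52 => row sum = 41.34
Row 2: -0.4*-5.8=2.32, -7.1*-4=28.4 => row sum = 30.72
Total = 41.34 + 30.72 = 72.06

72.06
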